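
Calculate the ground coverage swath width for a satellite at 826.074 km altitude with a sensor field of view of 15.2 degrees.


FOV = 15.2 deg = 0.26529 rad
swath = 2 * alt * tan(FOV/2) = 2 * 826.074 * tan(0.132645)
swath = 2 * 826.074 * 0.1334285
swath = 220.4436 km

220.4436 km


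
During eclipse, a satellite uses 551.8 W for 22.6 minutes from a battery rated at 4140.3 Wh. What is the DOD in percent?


E_used = P * t / 60 = 551.8 * 22.6 / 60 = 207.8447 Wh
DOD = E_used / E_total * 100 = 207.8447 / 4140.3 * 100
DOD = 5.0200 %

5.0200 %


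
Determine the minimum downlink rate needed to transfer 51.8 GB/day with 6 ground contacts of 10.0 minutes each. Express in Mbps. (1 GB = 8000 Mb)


total contact time = 6 * 10.0 * 60 = 3600.0000 s
data = 51.8 GB = 414400.0000 Mb
rate = 414400.0000 / 3600.0000 = 115.1111 Mbps

115.1111 Mbps


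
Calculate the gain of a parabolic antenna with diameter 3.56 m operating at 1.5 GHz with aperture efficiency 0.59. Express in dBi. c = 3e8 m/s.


lambda = c/f = 3e8 / 1.5e+09 = 0.2000 m
G = eta*(pi*D/lambda)^2 = 0.59*(pi*3.56/0.2000)^2
G = 1844.9804 (linear)
G = 10*log10(1844.9804) = 32.6599 dBi

32.6599 dBi


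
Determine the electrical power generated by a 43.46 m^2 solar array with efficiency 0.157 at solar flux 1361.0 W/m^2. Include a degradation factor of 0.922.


P = area * eta * S * degradation
P = 43.46 * 0.157 * 1361.0 * 0.922
P = 8562.0630 W

8562.0630 W


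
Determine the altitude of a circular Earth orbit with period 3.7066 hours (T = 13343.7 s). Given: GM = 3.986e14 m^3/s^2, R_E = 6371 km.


T = 13343.7 s
r = (mu*T^2/(4*pi^2))^(1/3) = (3.986e14 * 13343.7^2 / (4*pi^2))^(1/3)
r = 1.2159341e+07 m = 12159.3408 km
alt = r - R_E = 12159.3408 - 6371 = 5788.3408 km

5788.3408 km


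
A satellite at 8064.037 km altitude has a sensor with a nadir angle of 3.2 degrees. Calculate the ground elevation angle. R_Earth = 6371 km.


r = R_E + alt = 14435.0370 km
Law of sines in the satellite / Earth-center / ground-point triangle:
  sin(nadir)/R_E = sin(90 + el)/r  =>  cos(el) = (r/R_E)*sin(nadir)
cos(el) = (14435.0370 / 6371.0000) * sin(3.2 deg) = 0.1264771
el = arccos(0.1264771) = 82.7339 deg
(Earth-central angle = 90 - nadir - el = 4.0661 deg)

82.7339 degrees


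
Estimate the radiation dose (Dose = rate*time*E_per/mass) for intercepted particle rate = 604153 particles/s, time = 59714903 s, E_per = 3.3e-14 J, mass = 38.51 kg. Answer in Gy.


Total energy deposited = rate * time * E_per
  = 604153 * 59714903 * 3.3e-14 = 1.1905 J
Dose = E_total / mass = 1.1905 / 38.51
Dose = 0.03091506 Gy

0.0309 Gy


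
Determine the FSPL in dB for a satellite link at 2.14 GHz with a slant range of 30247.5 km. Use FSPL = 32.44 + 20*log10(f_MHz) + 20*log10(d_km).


f = 2.14 GHz = 2140.0000 MHz
d = 30247.5 km
FSPL = 32.44 + 20*log10(2140.0000) + 20*log10(30247.5)
FSPL = 32.44 + 66.6083 + 89.6138
FSPL = 188.6621 dB

188.6621 dB


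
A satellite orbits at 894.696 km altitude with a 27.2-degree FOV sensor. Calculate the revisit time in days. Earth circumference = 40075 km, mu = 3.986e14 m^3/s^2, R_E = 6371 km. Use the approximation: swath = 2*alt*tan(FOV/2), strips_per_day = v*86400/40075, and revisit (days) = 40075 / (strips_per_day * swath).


swath = 2*894.696*tan(0.2373648) = 432.8995 km
v = sqrt(mu/r) = 7406.7901 m/s = 7.4068 km/s
strips/day = v*86400/40075 = 7.4068*86400/40075 = 15.9687
coverage/day = strips * swath = 15.9687 * 432.8995 = 6912.8529 km
revisit = 40075 / 6912.8529 = 5.7972 days

5.7972 days


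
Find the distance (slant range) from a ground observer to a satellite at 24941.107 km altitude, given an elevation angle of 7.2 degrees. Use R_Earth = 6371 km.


h = 24941.107 km, el = 7.2 deg
d = -R_E*sin(el) + sqrt((R_E*sin(el))^2 + 2*R_E*h + h^2)
d = -6371.0000*sin(0.1256637) + sqrt((6371.0000*0.1253332)^2 + 2*6371.0000*24941.107 + 24941.107^2)
d = 29869.0093 km

29869.0093 km


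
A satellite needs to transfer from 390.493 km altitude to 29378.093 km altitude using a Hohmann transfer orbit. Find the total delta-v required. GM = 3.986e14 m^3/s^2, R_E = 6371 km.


r1 = 6761.4930 km = 6.761493e+06 m
r2 = 35749.0930 km = 3.5749093e+07 m
dv1 = sqrt(mu/r1)*(sqrt(2*r2/(r1+r2)) - 1) = 2279.4217 m/s
dv2 = sqrt(mu/r2)*(1 - sqrt(2*r1/(r1+r2))) = 1455.8326 m/s
total dv = |dv1| + |dv2| = 2279.4217 + 1455.8326 = 3735.2543 m/s = 3.7353 km/s

3.7353 km/s


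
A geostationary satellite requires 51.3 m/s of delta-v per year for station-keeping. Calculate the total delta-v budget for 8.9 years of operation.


dV = rate * years = 51.3 * 8.9
dV = 456.5700 m/s

456.5700 m/s


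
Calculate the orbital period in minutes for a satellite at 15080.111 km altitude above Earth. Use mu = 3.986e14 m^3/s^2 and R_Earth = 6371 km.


r = 21451.1110 km = 2.1451111e+07 m
T = 2*pi*sqrt(r^3/mu) = 2*pi*sqrt(9.8707322e+21 / 3.986e14)
T = 31266.9779 s = 521.1163 min

521.1163 minutes


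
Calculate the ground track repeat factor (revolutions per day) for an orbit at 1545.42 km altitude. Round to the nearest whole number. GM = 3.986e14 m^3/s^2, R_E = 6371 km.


r = 7.91642e+06 m
T = 2*pi*sqrt(r^3/mu) = 7009.7812 s = 116.8297 min
revs/day = 1440 / 116.8297 = 12.3256
Rounded: 12 revolutions per day

12 revolutions per day


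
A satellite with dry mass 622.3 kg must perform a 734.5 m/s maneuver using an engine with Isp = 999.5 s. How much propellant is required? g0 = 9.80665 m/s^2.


ve = Isp * g0 = 999.5 * 9.80665 = 9801.746675 m/s
mass ratio = exp(dv/ve) = exp(734.5/9801.746675) = 1.07781476
m_prop = m_dry * (mr - 1) = 622.3 * (1.07781476 - 1)
m_prop = 48.4241 kg

48.4241 kg


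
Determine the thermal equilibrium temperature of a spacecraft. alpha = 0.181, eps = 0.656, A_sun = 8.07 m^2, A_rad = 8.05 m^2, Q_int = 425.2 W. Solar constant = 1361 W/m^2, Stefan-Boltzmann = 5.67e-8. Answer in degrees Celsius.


Numerator = alpha*S*A_sun + Q_int = 0.181*1361*8.07 + 425.2 = 2413.1719 W
Denominator = eps*sigma*A_rad = 0.656*5.67e-8*8.05 = 2.9942136e-07 W/K^4
T^4 = 8.0594513e+09 K^4
T = 299.6238 K = 26.4738 C

26.4738 degrees Celsius


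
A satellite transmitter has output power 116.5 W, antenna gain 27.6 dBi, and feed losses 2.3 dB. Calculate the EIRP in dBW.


Pt = 116.5 W = 20.6633 dBW
EIRP = Pt_dBW + Gt - losses = 20.6633 + 27.6 - 2.3 = 45.9633 dBW

45.9633 dBW


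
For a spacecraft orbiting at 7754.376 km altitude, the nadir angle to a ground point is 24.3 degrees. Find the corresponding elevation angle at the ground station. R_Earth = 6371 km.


r = R_E + alt = 14125.3760 km
Law of sines in the satellite / Earth-center / ground-point triangle:
  sin(nadir)/R_E = sin(90 + el)/r  =>  cos(el) = (r/R_E)*sin(nadir)
cos(el) = (14125.3760 / 6371.0000) * sin(24.3 deg) = 0.9123835
el = arccos(0.9123835) = 24.1632 deg
(Earth-central angle = 90 - nadir - el = 41.5368 deg)

24.1632 degrees


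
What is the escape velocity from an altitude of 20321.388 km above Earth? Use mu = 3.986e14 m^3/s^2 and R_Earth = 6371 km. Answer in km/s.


r = 6371.0 + 20321.388 = 26692.3880 km = 2.6692388e+07 m
v_esc = sqrt(2*mu/r) = sqrt(2*3.986e14 / 2.6692388e+07)
v_esc = 5464.9970 m/s = 5.4650 km/s

5.4650 km/s


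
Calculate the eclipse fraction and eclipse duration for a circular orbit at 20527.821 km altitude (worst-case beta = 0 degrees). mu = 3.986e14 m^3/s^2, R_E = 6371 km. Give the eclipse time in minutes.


r = 26898.8210 km
T = 731.7451 min
Eclipse fraction = arcsin(R_E/r)/pi = arcsin(6371.0000/26898.8210)/pi
= arcsin(0.2368505)/pi = 0.07611517
Eclipse duration = 0.07611517 * 731.7451 = 55.6969 min

55.6969 minutes


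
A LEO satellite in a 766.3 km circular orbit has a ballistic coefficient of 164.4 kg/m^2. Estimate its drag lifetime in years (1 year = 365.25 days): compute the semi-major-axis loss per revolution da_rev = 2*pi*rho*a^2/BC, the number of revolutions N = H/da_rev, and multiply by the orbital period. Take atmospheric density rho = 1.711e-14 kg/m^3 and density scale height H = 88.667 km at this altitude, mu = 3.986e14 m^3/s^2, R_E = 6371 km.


a = R_E + alt = 7137.3000 km = 7.1373e+06 m
da_rev = 2*pi*rho*a^2/BC = 2*pi*1.711e-14*(7.1373e+06)^2/164.4 = 0.0333116364 m per revolution
N = H/da_rev = 88667.0000 m / 0.0333116364 m = 2.6617425e+06 revolutions
P = 2*pi*sqrt(a^3/mu) = 6000.8414 s
lifetime = N*P = 2.6617425e+06 * 6000.8414 = 1.5972695e+10 s = 184869.1535 days
years = 184869.1535 / 365.25 = 506.1442 years

506.1442 years


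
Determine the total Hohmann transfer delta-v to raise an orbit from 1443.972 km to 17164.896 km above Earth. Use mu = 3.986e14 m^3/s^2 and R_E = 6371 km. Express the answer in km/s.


r1 = 7814.9720 km = 7.814972e+06 m
r2 = 23535.8960 km = 2.3535896e+07 m
dv1 = sqrt(mu/r1)*(sqrt(2*r2/(r1+r2)) - 1) = 1609.3023 m/s
dv2 = sqrt(mu/r2)*(1 - sqrt(2*r1/(r1+r2))) = 1209.5738 m/s
total dv = |dv1| + |dv2| = 1609.3023 + 1209.5738 = 2818.8761 m/s = 2.8189 km/s

2.8189 km/s


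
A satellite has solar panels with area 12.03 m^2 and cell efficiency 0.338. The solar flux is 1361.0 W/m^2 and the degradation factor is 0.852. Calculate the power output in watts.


P = area * eta * S * degradation
P = 12.03 * 0.338 * 1361.0 * 0.852
P = 4714.9821 W

4714.9821 W


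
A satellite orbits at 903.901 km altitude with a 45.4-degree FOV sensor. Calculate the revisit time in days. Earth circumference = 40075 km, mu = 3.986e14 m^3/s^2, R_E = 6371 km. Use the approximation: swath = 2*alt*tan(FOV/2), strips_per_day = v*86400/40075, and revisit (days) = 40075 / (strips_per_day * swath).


swath = 2*903.901*tan(0.3961897) = 756.2200 km
v = sqrt(mu/r) = 7402.1026 m/s = 7.4021 km/s
strips/day = v*86400/40075 = 7.4021*86400/40075 = 15.9586
coverage/day = strips * swath = 15.9586 * 756.2200 = 12068.2264 km
revisit = 40075 / 12068.2264 = 3.3207 days

3.3207 days


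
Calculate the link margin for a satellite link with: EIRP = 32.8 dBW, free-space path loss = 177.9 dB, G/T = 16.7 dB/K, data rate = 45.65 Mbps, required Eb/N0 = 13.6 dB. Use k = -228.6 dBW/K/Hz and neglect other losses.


C/N0 = EIRP - FSPL + G/T - k = 32.8 - 177.9 + 16.7 - (-228.6)
C/N0 = 100.2000 dB-Hz
R_b = 45.65 Mbps = 4.565e+07 bps -> 10*log10(R_b) = 76.5944 dB-Hz
Eb/N0 = C/N0 - 10*log10(R_b) = 100.2000 - 76.5944 = 23.6056 dB
Margin = Eb/N0 - Eb/N0_req = 23.6056 - 13.6 = 10.0056 dB (link closes)

10.0056 dB


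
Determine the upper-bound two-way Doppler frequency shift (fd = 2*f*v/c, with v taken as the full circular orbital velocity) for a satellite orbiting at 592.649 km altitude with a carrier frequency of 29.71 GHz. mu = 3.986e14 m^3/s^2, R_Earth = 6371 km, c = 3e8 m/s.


r = 6.963649e+06 m
v = sqrt(mu/r) = 7565.7191 m/s (worst-case radial velocity)
f = 29.71 GHz = 2.971e+10 Hz
fd = 2*f*v/c = 2*2.971e+10*7565.7191/3.0e+08
fd = 1.4985168e+06 Hz

1.4985e+06 Hz


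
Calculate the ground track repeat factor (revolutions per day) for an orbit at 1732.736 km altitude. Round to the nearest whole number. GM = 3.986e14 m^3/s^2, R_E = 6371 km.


r = 8.103736e+06 m
T = 2*pi*sqrt(r^3/mu) = 7260.0422 s = 121.0007 min
revs/day = 1440 / 121.0007 = 11.9008
Rounded: 12 revolutions per day

12 revolutions per day


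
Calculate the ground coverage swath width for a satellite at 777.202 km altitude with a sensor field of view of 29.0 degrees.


FOV = 29.0 deg = 0.5061455 rad
swath = 2 * alt * tan(FOV/2) = 2 * 777.202 * tan(0.2530727)
swath = 2 * 777.202 * 0.2586176
swath = 401.9962 km

401.9962 km


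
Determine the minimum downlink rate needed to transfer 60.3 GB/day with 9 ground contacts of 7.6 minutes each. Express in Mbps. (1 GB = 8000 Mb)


total contact time = 9 * 7.6 * 60 = 4104.0000 s
data = 60.3 GB = 482400.0000 Mb
rate = 482400.0000 / 4104.0000 = 117.5439 Mbps

117.5439 Mbps


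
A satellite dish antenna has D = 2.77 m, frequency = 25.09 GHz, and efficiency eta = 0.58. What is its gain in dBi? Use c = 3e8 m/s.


lambda = c/f = 3e8 / 2.509e+10 = 0.01195695 m
G = eta*(pi*D/lambda)^2 = 0.58*(pi*2.77/0.01195695)^2
G = 307217.5987 (linear)
G = 10*log10(307217.5987) = 54.8745 dBi

54.8745 dBi


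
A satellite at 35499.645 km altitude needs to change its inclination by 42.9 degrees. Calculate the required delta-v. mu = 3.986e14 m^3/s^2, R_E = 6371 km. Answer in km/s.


r = 41870.6450 km = 4.1870645e+07 m
V = sqrt(mu/r) = 3085.4167 m/s
di = 42.9 deg = 0.7487462 rad
dV = 2*V*sin(di/2) = 2*3085.4167*sin(0.3743731)
dV = 2256.6068 m/s = 2.2566 km/s

2.2566 km/s


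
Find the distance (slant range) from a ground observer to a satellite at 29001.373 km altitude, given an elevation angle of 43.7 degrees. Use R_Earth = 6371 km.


h = 29001.373 km, el = 43.7 deg
d = -R_E*sin(el) + sqrt((R_E*sin(el))^2 + 2*R_E*h + h^2)
d = -6371.0000*sin(0.7627089) + sqrt((6371.0000*0.6908824)^2 + 2*6371.0000*29001.373 + 29001.373^2)
d = 30669.5917 km

30669.5917 km


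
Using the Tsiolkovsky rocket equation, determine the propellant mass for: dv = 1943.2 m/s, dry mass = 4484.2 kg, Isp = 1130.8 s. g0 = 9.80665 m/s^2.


ve = Isp * g0 = 1130.8 * 9.80665 = 11089.359820 m/s
mass ratio = exp(dv/ve) = exp(1943.2/11089.359820) = 1.19152147
m_prop = m_dry * (mr - 1) = 4484.2 * (1.19152147 - 1)
m_prop = 858.8206 kg

858.8206 kg


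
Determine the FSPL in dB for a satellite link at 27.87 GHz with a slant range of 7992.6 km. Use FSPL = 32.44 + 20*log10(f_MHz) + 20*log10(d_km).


f = 27.87 GHz = 27870.0000 MHz
d = 7992.6 km
FSPL = 32.44 + 20*log10(27870.0000) + 20*log10(7992.6)
FSPL = 32.44 + 88.9027 + 78.0538
FSPL = 199.3965 dB

199.3965 dB


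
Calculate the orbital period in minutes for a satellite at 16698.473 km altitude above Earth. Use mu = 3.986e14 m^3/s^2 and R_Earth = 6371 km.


r = 23069.4730 km = 2.3069473e+07 m
T = 2*pi*sqrt(r^3/mu) = 2*pi*sqrt(1.2277587e+22 / 3.986e14)
T = 34871.2674 s = 581.1878 min

581.1878 minutes


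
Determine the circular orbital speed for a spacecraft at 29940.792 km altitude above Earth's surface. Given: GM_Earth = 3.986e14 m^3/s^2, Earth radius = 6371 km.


r = R_E + alt = 6371.0 + 29940.792 = 36311.7920 km = 3.6311792e+07 m
v = sqrt(mu/r) = sqrt(3.986e14 / 3.6311792e+07) = 3313.1783 m/s = 3.3132 km/s

3.3132 km/s


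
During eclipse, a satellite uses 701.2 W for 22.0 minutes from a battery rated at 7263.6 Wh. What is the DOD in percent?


E_used = P * t / 60 = 701.2 * 22.0 / 60 = 257.1067 Wh
DOD = E_used / E_total * 100 = 257.1067 / 7263.6 * 100
DOD = 3.5397 %

3.5397 %


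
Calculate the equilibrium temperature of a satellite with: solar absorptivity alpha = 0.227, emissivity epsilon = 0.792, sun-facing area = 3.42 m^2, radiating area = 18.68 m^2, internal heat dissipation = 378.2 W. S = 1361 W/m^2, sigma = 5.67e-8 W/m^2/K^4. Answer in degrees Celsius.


Numerator = alpha*S*A_sun + Q_int = 0.227*1361*3.42 + 378.2 = 1434.7987 W
Denominator = eps*sigma*A_rad = 0.792*5.67e-8*18.68 = 8.3885155e-07 W/K^4
T^4 = 1.7104322e+09 K^4
T = 203.3651 K = -69.7849 C

-69.7849 degrees Celsius


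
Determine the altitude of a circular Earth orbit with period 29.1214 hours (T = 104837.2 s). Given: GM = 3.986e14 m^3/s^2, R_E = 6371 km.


T = 104837.2 s
r = (mu*T^2/(4*pi^2))^(1/3) = (3.986e14 * 104837.2^2 / (4*pi^2))^(1/3)
r = 4.8054729e+07 m = 48054.7285 km
alt = r - R_E = 48054.7285 - 6371 = 41683.7285 km

41683.7285 km


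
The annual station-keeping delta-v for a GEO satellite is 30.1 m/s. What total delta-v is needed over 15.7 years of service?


dV = rate * years = 30.1 * 15.7
dV = 472.5700 m/s

472.5700 m/s


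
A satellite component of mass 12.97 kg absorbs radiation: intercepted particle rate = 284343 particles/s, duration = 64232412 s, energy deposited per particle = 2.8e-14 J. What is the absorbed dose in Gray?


Total energy deposited = rate * time * E_per
  = 284343 * 64232412 * 2.8e-14 = 0.511393 J
Dose = E_total / mass = 0.511393 / 12.97
Dose = 0.03942892 Gy

0.0394 Gy


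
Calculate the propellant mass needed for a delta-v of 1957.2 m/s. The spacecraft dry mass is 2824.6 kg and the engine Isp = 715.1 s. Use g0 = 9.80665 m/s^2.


ve = Isp * g0 = 715.1 * 9.80665 = 7012.735415 m/s
mass ratio = exp(dv/ve) = exp(1957.2/7012.735415) = 1.32192927
m_prop = m_dry * (mr - 1) = 2824.6 * (1.32192927 - 1)
m_prop = 909.3214 kg

909.3214 kg


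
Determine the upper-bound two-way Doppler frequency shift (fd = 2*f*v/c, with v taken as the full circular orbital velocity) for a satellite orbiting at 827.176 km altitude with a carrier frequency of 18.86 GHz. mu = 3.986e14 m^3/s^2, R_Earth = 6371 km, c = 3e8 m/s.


r = 7.198176e+06 m
v = sqrt(mu/r) = 7441.4474 m/s (worst-case radial velocity)
f = 18.86 GHz = 1.886e+10 Hz
fd = 2*f*v/c = 2*1.886e+10*7441.4474/3.0e+08
fd = 935637.9870 Hz

935637.9870 Hz


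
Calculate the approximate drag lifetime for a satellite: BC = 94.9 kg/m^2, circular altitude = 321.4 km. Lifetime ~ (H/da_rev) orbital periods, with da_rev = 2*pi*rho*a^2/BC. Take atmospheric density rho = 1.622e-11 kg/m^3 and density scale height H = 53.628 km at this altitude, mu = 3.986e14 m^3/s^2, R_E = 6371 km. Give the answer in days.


a = R_E + alt = 6692.4000 km = 6.6924e+06 m
da_rev = 2*pi*rho*a^2/BC = 2*pi*1.622e-11*(6.6924e+06)^2/94.9 = 48.098141 m per revolution
N = H/da_rev = 53628.0000 m / 48.098141 m = 1114.9703 revolutions
P = 2*pi*sqrt(a^3/mu) = 5448.5891 s
lifetime = N*P = 1114.9703 * 5448.5891 = 6.0750152e+06 s = 70.3127 days

70.3127 days


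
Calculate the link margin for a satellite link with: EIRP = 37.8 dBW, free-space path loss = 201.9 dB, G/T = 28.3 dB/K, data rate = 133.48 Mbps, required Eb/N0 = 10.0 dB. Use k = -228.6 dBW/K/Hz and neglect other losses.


C/N0 = EIRP - FSPL + G/T - k = 37.8 - 201.9 + 28.3 - (-228.6)
C/N0 = 92.8000 dB-Hz
R_b = 133.48 Mbps = 1.3348e+08 bps -> 10*log10(R_b) = 81.2542 dB-Hz
Eb/N0 = C/N0 - 10*log10(R_b) = 92.8000 - 81.2542 = 11.5458 dB
Margin = Eb/N0 - Eb/N0_req = 11.5458 - 10.0 = 1.5458 dB (link closes)

1.5458 dB


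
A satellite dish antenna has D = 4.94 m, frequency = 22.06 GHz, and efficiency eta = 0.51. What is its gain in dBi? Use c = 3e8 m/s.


lambda = c/f = 3e8 / 2.206e+10 = 0.01359927 m
G = eta*(pi*D/lambda)^2 = 0.51*(pi*4.94/0.01359927)^2
G = 664189.9901 (linear)
G = 10*log10(664189.9901) = 58.2229 dBi

58.2229 dBi


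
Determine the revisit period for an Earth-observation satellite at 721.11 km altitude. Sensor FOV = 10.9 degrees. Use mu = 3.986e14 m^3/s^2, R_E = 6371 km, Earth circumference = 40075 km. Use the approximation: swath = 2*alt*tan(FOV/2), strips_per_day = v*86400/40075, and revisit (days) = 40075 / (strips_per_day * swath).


swath = 2*721.11*tan(0.09512044) = 137.5999 km
v = sqrt(mu/r) = 7496.8862 m/s = 7.4969 km/s
strips/day = v*86400/40075 = 7.4969*86400/40075 = 16.1630
coverage/day = strips * swath = 16.1630 * 137.5999 = 2224.0221 km
revisit = 40075 / 2224.0221 = 18.0192 days

18.0192 days


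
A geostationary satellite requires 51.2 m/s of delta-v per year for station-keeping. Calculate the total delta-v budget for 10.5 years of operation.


dV = rate * years = 51.2 * 10.5
dV = 537.6000 m/s

537.6000 m/s


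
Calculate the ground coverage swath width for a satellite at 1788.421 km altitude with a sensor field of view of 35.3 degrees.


FOV = 35.3 deg = 0.6161012 rad
swath = 2 * alt * tan(FOV/2) = 2 * 1788.421 * tan(0.3080506)
swath = 2 * 1788.421 * 0.3181794
swath = 1138.0776 km

1138.0776 km


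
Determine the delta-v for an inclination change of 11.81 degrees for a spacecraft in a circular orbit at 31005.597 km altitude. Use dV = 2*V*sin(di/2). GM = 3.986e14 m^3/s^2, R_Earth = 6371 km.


r = 37376.5970 km = 3.7376597e+07 m
V = sqrt(mu/r) = 3265.6435 m/s
di = 11.81 deg = 0.2061234 rad
dV = 2*V*sin(di/2) = 2*3265.6435*sin(0.1030617)
dV = 671.9345 m/s = 0.6719345 km/s

0.6719 km/s


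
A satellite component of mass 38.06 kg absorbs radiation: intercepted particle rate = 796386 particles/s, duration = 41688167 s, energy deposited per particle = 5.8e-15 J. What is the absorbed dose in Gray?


Total energy deposited = rate * time * E_per
  = 796386 * 41688167 * 5.8e-15 = 0.1925593 J
Dose = E_total / mass = 0.1925593 / 38.06
Dose = 0.005059361 Gy

0.0051 Gy


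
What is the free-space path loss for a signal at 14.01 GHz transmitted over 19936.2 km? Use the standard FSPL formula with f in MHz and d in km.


f = 14.01 GHz = 14010.0000 MHz
d = 19936.2 km
FSPL = 32.44 + 20*log10(14010.0000) + 20*log10(19936.2)
FSPL = 32.44 + 82.9288 + 85.9928
FSPL = 201.3616 dB

201.3616 dB


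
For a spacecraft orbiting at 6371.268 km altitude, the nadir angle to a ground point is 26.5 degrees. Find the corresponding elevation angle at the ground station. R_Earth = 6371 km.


r = R_E + alt = 12742.2680 km
Law of sines in the satellite / Earth-center / ground-point triangle:
  sin(nadir)/R_E = sin(90 + el)/r  =>  cos(el) = (r/R_E)*sin(nadir)
cos(el) = (12742.2680 / 6371.0000) * sin(26.5 deg) = 0.8924144
el = arccos(0.8924144) = 26.8218 deg
(Earth-central angle = 90 - nadir - el = 36.6782 deg)

26.8218 degrees


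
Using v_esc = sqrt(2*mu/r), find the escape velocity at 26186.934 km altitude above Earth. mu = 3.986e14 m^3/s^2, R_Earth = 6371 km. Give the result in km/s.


r = 6371.0 + 26186.934 = 32557.9340 km = 3.2557934e+07 m
v_esc = sqrt(2*mu/r) = sqrt(2*3.986e14 / 3.2557934e+07)
v_esc = 4948.2909 m/s = 4.9483 km/s

4.9483 km/s


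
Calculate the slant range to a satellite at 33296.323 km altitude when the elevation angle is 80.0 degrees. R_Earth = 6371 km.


h = 33296.323 km, el = 80.0 deg
d = -R_E*sin(el) + sqrt((R_E*sin(el))^2 + 2*R_E*h + h^2)
d = -6371.0000*sin(1.3963) + sqrt((6371.0000*0.9848078)^2 + 2*6371.0000*33296.323 + 33296.323^2)
d = 33377.6824 km

33377.6824 km


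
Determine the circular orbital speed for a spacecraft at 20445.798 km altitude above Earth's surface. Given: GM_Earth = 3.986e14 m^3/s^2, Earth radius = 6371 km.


r = R_E + alt = 6371.0 + 20445.798 = 26816.7980 km = 2.6816798e+07 m
v = sqrt(mu/r) = sqrt(3.986e14 / 2.6816798e+07) = 3855.3622 m/s = 3.8554 km/s

3.8554 km/s


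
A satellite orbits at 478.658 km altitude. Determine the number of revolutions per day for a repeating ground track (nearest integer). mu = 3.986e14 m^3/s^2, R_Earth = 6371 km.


r = 6.849658e+06 m
T = 2*pi*sqrt(r^3/mu) = 5641.7593 s = 94.0293 min
revs/day = 1440 / 94.0293 = 15.3144
Rounded: 15 revolutions per day

15 revolutions per day


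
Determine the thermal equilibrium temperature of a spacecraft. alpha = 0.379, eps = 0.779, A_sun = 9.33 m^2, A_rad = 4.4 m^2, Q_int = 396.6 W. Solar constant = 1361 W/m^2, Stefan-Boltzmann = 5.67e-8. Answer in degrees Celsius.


Numerator = alpha*S*A_sun + Q_int = 0.379*1361*9.33 + 396.6 = 5209.1913 W
Denominator = eps*sigma*A_rad = 0.779*5.67e-8*4.4 = 1.9434492e-07 W/K^4
T^4 = 2.6803846e+10 K^4
T = 404.6218 K = 131.4718 C

131.4718 degrees Celsius


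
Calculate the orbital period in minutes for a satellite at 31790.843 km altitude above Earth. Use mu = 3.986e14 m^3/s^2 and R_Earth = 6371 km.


r = 38161.8430 km = 3.8161843e+07 m
T = 2*pi*sqrt(r^3/mu) = 2*pi*sqrt(5.5576094e+22 / 3.986e14)
T = 74191.6845 s = 1236.5281 min

1236.5281 minutes


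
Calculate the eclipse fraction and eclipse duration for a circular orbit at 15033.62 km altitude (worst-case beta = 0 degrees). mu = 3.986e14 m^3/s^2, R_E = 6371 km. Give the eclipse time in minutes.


r = 21404.6200 km
T = 519.4231 min
Eclipse fraction = arcsin(R_E/r)/pi = arcsin(6371.0000/21404.6200)/pi
= arcsin(0.297646)/pi = 0.09620151
Eclipse duration = 0.09620151 * 519.4231 = 49.9693 min

49.9693 minutes


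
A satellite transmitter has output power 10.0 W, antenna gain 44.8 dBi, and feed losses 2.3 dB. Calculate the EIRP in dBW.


Pt = 10.0 W = 10.0000 dBW
EIRP = Pt_dBW + Gt - losses = 10.0000 + 44.8 - 2.3 = 52.5000 dBW

52.5000 dBW


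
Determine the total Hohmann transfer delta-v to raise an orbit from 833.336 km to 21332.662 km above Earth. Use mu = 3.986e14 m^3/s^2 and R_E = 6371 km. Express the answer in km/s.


r1 = 7204.3360 km = 7.204336e+06 m
r2 = 27703.6620 km = 2.7703662e+07 m
dv1 = sqrt(mu/r1)*(sqrt(2*r2/(r1+r2)) - 1) = 1932.8824 m/s
dv2 = sqrt(mu/r2)*(1 - sqrt(2*r1/(r1+r2))) = 1356.1838 m/s
total dv = |dv1| + |dv2| = 1932.8824 + 1356.1838 = 3289.0662 m/s = 3.2891 km/s

3.2891 km/s


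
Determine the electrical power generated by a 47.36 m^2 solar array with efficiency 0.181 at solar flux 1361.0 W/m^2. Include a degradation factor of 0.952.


P = area * eta * S * degradation
P = 47.36 * 0.181 * 1361.0 * 0.952
P = 11106.7077 W

11106.7077 W


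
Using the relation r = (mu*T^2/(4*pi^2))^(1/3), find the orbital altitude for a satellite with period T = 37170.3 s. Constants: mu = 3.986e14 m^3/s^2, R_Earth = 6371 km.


T = 37170.3 s
r = (mu*T^2/(4*pi^2))^(1/3) = (3.986e14 * 37170.3^2 / (4*pi^2))^(1/3)
r = 2.4072613e+07 m = 24072.6128 km
alt = r - R_E = 24072.6128 - 6371 = 17701.6128 km

17701.6128 km


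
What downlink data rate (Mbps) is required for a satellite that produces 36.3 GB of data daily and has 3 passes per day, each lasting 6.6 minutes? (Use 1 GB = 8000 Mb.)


total contact time = 3 * 6.6 * 60 = 1188.0000 s
data = 36.3 GB = 290400.0000 Mb
rate = 290400.0000 / 1188.0000 = 244.4444 Mbps

244.4444 Mbps


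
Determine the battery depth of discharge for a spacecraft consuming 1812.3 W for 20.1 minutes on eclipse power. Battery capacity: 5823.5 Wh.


E_used = P * t / 60 = 1812.3 * 20.1 / 60 = 607.1205 Wh
DOD = E_used / E_total * 100 = 607.1205 / 5823.5 * 100
DOD = 10.4254 %

10.4254 %


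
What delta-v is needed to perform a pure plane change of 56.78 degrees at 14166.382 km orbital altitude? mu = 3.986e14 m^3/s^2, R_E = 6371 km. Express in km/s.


r = 20537.3820 km = 2.0537382e+07 m
V = sqrt(mu/r) = 4405.5091 m/s
di = 56.78 deg = 0.9909979 rad
dV = 2*V*sin(di/2) = 2*4405.5091*sin(0.495499)
dV = 4189.3808 m/s = 4.1894 km/s

4.1894 km/s


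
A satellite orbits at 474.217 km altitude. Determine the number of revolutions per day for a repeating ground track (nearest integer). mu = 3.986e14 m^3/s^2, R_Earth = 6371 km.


r = 6.845217e+06 m
T = 2*pi*sqrt(r^3/mu) = 5636.2734 s = 93.9379 min
revs/day = 1440 / 93.9379 = 15.3293
Rounded: 15 revolutions per day

15 revolutions per day


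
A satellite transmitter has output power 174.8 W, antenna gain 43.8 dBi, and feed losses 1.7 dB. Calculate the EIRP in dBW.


Pt = 174.8 W = 22.4254 dBW
EIRP = Pt_dBW + Gt - losses = 22.4254 + 43.8 - 1.7 = 64.5254 dBW

64.5254 dBW


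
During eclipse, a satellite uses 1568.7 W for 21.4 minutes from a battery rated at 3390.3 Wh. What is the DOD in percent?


E_used = P * t / 60 = 1568.7 * 21.4 / 60 = 559.5030 Wh
DOD = E_used / E_total * 100 = 559.5030 / 3390.3 * 100
DOD = 16.5031 %

16.5031 %


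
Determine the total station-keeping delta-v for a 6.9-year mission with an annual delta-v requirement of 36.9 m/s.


dV = rate * years = 36.9 * 6.9
dV = 254.6100 m/s

254.6100 m/s


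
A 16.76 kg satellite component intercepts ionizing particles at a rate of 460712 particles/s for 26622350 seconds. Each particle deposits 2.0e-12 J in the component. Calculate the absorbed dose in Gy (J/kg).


Total energy deposited = rate * time * E_per
  = 460712 * 26622350 * 2.0e-12 = 24.5305 J
Dose = E_total / mass = 24.5305 / 16.76
Dose = 1.4636 Gy

1.4636 Gy


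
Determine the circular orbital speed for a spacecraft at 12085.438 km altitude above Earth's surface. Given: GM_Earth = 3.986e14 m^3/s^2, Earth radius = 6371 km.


r = R_E + alt = 6371.0 + 12085.438 = 18456.4380 km = 1.8456438e+07 m
v = sqrt(mu/r) = sqrt(3.986e14 / 1.8456438e+07) = 4647.2357 m/s = 4.6472 km/s

4.6472 km/s


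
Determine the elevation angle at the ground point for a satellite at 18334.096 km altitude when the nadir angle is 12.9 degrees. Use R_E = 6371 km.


r = R_E + alt = 24705.0960 km
Law of sines in the satellite / Earth-center / ground-point triangle:
  sin(nadir)/R_E = sin(90 + el)/r  =>  cos(el) = (r/R_E)*sin(nadir)
cos(el) = (24705.0960 / 6371.0000) * sin(12.9 deg) = 0.8657064
el = arccos(0.8657064) = 30.0365 deg
(Earth-central angle = 90 - nadir - el = 47.0635 deg)

30.0365 degrees


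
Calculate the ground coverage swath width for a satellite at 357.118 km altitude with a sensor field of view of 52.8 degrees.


FOV = 52.8 deg = 0.9215338 rad
swath = 2 * alt * tan(FOV/2) = 2 * 357.118 * tan(0.4607669)
swath = 2 * 357.118 * 0.4964043
swath = 354.5498 km

354.5498 km


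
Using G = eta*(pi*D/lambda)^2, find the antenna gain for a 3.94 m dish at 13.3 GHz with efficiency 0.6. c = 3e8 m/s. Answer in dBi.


lambda = c/f = 3e8 / 1.33e+10 = 0.02255639 m
G = eta*(pi*D/lambda)^2 = 0.6*(pi*3.94/0.02255639)^2
G = 180677.5579 (linear)
G = 10*log10(180677.5579) = 52.5690 dBi

52.5690 dBi


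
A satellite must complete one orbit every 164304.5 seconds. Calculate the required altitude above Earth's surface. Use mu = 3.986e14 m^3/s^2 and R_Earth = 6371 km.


T = 164304.5 s
r = (mu*T^2/(4*pi^2))^(1/3) = (3.986e14 * 164304.5^2 / (4*pi^2))^(1/3)
r = 6.4837385e+07 m = 64837.3851 km
alt = r - R_E = 64837.3851 - 6371 = 58466.3851 km

58466.3851 km


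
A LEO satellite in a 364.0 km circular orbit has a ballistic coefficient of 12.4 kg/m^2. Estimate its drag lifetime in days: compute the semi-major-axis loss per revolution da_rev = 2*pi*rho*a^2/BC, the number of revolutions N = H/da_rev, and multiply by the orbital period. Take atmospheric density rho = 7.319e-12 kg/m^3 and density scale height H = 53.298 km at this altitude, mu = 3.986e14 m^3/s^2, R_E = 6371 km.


a = R_E + alt = 6735.0000 km = 6.735e+06 m
da_rev = 2*pi*rho*a^2/BC = 2*pi*7.319e-12*(6.735e+06)^2/12.4 = 168.222906 m per revolution
N = H/da_rev = 53298.0000 m / 168.222906 m = 316.8296 revolutions
P = 2*pi*sqrt(a^3/mu) = 5500.6957 s
lifetime = N*P = 316.8296 * 5500.6957 = 1.7427834e+06 s = 20.1711 days

20.1711 days


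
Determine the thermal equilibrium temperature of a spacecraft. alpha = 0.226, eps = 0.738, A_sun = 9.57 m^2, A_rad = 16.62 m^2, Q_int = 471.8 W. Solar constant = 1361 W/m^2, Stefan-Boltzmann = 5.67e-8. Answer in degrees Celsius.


Numerator = alpha*S*A_sun + Q_int = 0.226*1361*9.57 + 471.8 = 3415.3980 W
Denominator = eps*sigma*A_rad = 0.738*5.67e-8*16.62 = 6.9545725e-07 W/K^4
T^4 = 4.9110107e+09 K^4
T = 264.7236 K = -8.4264 C

-8.4264 degrees Celsius


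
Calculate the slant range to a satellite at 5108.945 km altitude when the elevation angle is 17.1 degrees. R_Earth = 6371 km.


h = 5108.945 km, el = 17.1 deg
d = -R_E*sin(el) + sqrt((R_E*sin(el))^2 + 2*R_E*h + h^2)
d = -6371.0000*sin(0.2984513) + sqrt((6371.0000*0.2940403)^2 + 2*6371.0000*5108.945 + 5108.945^2)
d = 7858.5171 km

7858.5171 km


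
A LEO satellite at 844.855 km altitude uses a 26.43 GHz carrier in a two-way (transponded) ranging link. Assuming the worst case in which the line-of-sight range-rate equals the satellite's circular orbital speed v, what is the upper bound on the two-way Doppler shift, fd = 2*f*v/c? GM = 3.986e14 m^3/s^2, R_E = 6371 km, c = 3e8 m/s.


r = 7.215855e+06 m
v = sqrt(mu/r) = 7432.3260 m/s (worst-case radial velocity)
f = 26.43 GHz = 2.643e+10 Hz
fd = 2*f*v/c = 2*2.643e+10*7432.3260/3.0e+08
fd = 1.3095758e+06 Hz

1.3096e+06 Hz


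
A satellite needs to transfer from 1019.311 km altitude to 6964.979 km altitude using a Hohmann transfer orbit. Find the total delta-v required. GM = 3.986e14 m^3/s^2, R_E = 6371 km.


r1 = 7390.3110 km = 7.390311e+06 m
r2 = 13335.9790 km = 1.3335979e+07 m
dv1 = sqrt(mu/r1)*(sqrt(2*r2/(r1+r2)) - 1) = 987.0527 m/s
dv2 = sqrt(mu/r2)*(1 - sqrt(2*r1/(r1+r2))) = 850.2822 m/s
total dv = |dv1| + |dv2| = 987.0527 + 850.2822 = 1837.3348 m/s = 1.8373 km/s

1.8373 km/s


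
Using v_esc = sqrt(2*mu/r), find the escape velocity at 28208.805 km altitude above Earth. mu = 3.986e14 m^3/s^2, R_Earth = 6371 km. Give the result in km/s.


r = 6371.0 + 28208.805 = 34579.8050 km = 3.4579805e+07 m
v_esc = sqrt(2*mu/r) = sqrt(2*3.986e14 / 3.4579805e+07)
v_esc = 4801.4496 m/s = 4.8014 km/s

4.8014 km/s


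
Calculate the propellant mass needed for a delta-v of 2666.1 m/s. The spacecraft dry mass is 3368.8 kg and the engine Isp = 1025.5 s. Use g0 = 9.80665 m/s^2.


ve = Isp * g0 = 1025.5 * 9.80665 = 10056.719575 m/s
mass ratio = exp(dv/ve) = exp(2666.1/10056.719575) = 1.30356957
m_prop = m_dry * (mr - 1) = 3368.8 * (1.30356957 - 1)
m_prop = 1022.6652 kg

1022.6652 kg


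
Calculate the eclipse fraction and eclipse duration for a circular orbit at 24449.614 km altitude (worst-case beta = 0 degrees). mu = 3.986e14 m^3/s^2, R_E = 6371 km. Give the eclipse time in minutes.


r = 30820.6140 km
T = 897.4741 min
Eclipse fraction = arcsin(R_E/r)/pi = arcsin(6371.0000/30820.6140)/pi
= arcsin(0.2067123)/pi = 0.06627641
Eclipse duration = 0.06627641 * 897.4741 = 59.4814 min

59.4814 minutes


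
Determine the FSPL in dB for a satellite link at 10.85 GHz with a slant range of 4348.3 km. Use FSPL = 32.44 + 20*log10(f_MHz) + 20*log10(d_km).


f = 10.85 GHz = 10850.0000 MHz
d = 4348.3 km
FSPL = 32.44 + 20*log10(10850.0000) + 20*log10(4348.3)
FSPL = 32.44 + 80.7086 + 72.7664
FSPL = 185.9150 dB

185.9150 dB


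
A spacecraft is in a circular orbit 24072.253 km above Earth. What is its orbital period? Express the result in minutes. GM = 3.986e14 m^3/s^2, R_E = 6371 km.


r = 30443.2530 km = 3.0443253e+07 m
T = 2*pi*sqrt(r^3/mu) = 2*pi*sqrt(2.8214553e+22 / 3.986e14)
T = 52862.5132 s = 881.0419 min

881.0419 minutes


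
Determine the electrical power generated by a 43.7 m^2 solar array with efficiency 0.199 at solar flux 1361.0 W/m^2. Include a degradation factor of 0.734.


P = area * eta * S * degradation
P = 43.7 * 0.199 * 1361.0 * 0.734
P = 8687.3776 W

8687.3776 W


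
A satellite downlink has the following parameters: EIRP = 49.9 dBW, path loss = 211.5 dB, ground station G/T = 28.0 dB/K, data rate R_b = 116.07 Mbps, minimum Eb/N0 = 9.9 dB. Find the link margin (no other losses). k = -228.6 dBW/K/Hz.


C/N0 = EIRP - FSPL + G/T - k = 49.9 - 211.5 + 28.0 - (-228.6)
C/N0 = 95.0000 dB-Hz
R_b = 116.07 Mbps = 1.1607e+08 bps -> 10*log10(R_b) = 80.6472 dB-Hz
Eb/N0 = C/N0 - 10*log10(R_b) = 95.0000 - 80.6472 = 14.3528 dB
Margin = Eb/N0 - Eb/N0_req = 14.3528 - 9.9 = 4.4528 dB (link closes)

4.4528 dB


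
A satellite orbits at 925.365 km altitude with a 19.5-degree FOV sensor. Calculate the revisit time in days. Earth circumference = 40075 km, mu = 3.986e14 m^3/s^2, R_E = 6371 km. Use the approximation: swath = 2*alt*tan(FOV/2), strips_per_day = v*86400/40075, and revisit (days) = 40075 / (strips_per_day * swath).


swath = 2*925.365*tan(0.1701696) = 318.0136 km
v = sqrt(mu/r) = 7391.2071 m/s = 7.3912 km/s
strips/day = v*86400/40075 = 7.3912*86400/40075 = 15.9351
coverage/day = strips * swath = 15.9351 * 318.0136 = 5067.5874 km
revisit = 40075 / 5067.5874 = 7.9081 days

7.9081 days


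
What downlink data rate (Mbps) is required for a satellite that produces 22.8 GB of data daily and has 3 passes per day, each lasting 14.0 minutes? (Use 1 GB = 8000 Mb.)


total contact time = 3 * 14.0 * 60 = 2520.0000 s
data = 22.8 GB = 182400.0000 Mb
rate = 182400.0000 / 2520.0000 = 72.3810 Mbps

72.3810 Mbps


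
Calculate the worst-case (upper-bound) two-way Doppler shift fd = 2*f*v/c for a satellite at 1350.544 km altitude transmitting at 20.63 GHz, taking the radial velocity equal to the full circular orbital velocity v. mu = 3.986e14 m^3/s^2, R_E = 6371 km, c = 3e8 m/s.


r = 7.721544e+06 m
v = sqrt(mu/r) = 7184.8312 m/s (worst-case radial velocity)
f = 20.63 GHz = 2.063e+10 Hz
fd = 2*f*v/c = 2*2.063e+10*7184.8312/3.0e+08
fd = 988153.7903 Hz

988153.7903 Hz


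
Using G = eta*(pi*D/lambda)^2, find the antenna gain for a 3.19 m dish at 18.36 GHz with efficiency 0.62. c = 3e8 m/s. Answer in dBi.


lambda = c/f = 3e8 / 1.836e+10 = 0.01633987 m
G = eta*(pi*D/lambda)^2 = 0.62*(pi*3.19/0.01633987)^2
G = 233225.2919 (linear)
G = 10*log10(233225.2919) = 53.6778 dBi

53.6778 dBi


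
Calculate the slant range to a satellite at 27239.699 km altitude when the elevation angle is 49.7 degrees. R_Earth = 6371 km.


h = 27239.699 km, el = 49.7 deg
d = -R_E*sin(el) + sqrt((R_E*sin(el))^2 + 2*R_E*h + h^2)
d = -6371.0000*sin(0.8674286) + sqrt((6371.0000*0.7626683)^2 + 2*6371.0000*27239.699 + 27239.699^2)
d = 28498.1823 km

28498.1823 km


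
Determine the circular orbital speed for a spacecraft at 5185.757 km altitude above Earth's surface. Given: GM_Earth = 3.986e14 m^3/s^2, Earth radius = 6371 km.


r = R_E + alt = 6371.0 + 5185.757 = 11556.7570 km = 1.1556757e+07 m
v = sqrt(mu/r) = sqrt(3.986e14 / 1.1556757e+07) = 5872.8736 m/s = 5.8729 km/s

5.8729 km/s


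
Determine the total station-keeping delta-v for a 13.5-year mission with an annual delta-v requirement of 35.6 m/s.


dV = rate * years = 35.6 * 13.5
dV = 480.6000 m/s

480.6000 m/s


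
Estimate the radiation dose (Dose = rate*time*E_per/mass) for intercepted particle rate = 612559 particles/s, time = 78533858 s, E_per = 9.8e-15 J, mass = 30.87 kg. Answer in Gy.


Total energy deposited = rate * time * E_per
  = 612559 * 78533858 * 9.8e-15 = 0.4714449 J
Dose = E_total / mass = 0.4714449 / 30.87
Dose = 0.01527194 Gy

0.0153 Gy


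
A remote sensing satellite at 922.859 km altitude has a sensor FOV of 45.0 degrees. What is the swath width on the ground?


FOV = 45.0 deg = 0.7853982 rad
swath = 2 * alt * tan(FOV/2) = 2 * 922.859 * tan(0.3926991)
swath = 2 * 922.859 * 0.4142136
swath = 764.5214 km

764.5214 km


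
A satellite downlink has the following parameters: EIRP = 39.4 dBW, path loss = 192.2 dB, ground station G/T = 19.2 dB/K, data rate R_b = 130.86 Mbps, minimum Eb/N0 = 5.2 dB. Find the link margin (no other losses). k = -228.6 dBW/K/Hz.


C/N0 = EIRP - FSPL + G/T - k = 39.4 - 192.2 + 19.2 - (-228.6)
C/N0 = 95.0000 dB-Hz
R_b = 130.86 Mbps = 1.3086e+08 bps -> 10*log10(R_b) = 81.1681 dB-Hz
Eb/N0 = C/N0 - 10*log10(R_b) = 95.0000 - 81.1681 = 13.8319 dB
Margin = Eb/N0 - Eb/N0_req = 13.8319 - 5.2 = 8.6319 dB (link closes)

8.6319 dB


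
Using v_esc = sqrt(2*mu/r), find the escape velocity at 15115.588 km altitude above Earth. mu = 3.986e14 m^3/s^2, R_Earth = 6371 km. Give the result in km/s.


r = 6371.0 + 15115.588 = 21486.5880 km = 2.1486588e+07 m
v_esc = sqrt(2*mu/r) = sqrt(2*3.986e14 / 2.1486588e+07)
v_esc = 6091.1587 m/s = 6.0912 km/s

6.0912 km/s


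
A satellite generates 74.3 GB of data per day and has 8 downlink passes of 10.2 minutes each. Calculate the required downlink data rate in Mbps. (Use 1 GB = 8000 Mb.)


total contact time = 8 * 10.2 * 60 = 4896.0000 s
data = 74.3 GB = 594400.0000 Mb
rate = 594400.0000 / 4896.0000 = 121.4052 Mbps

121.4052 Mbps


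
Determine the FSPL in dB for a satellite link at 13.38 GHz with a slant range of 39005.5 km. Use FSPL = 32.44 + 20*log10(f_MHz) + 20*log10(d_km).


f = 13.38 GHz = 13380.0000 MHz
d = 39005.5 km
FSPL = 32.44 + 20*log10(13380.0000) + 20*log10(39005.5)
FSPL = 32.44 + 82.5291 + 91.8225
FSPL = 206.7916 dB

206.7916 dB


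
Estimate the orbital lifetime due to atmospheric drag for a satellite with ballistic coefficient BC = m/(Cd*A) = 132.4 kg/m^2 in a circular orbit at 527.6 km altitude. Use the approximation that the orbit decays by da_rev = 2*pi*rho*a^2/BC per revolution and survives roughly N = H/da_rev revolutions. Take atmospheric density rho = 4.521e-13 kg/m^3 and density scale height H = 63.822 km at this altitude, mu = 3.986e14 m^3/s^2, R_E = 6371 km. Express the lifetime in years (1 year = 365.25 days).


a = R_E + alt = 6898.6000 km = 6.8986e+06 m
da_rev = 2*pi*rho*a^2/BC = 2*pi*4.521e-13*(6.8986e+06)^2/132.4 = 1.021053 m per revolution
N = H/da_rev = 63822.0000 m / 1.021053 m = 62506.0552 revolutions
P = 2*pi*sqrt(a^3/mu) = 5702.3342 s
lifetime = N*P = 62506.0552 * 5702.3342 = 3.5643042e+08 s = 4125.3520 days
years = 4125.3520 / 365.25 = 11.2946 years

11.2946 years


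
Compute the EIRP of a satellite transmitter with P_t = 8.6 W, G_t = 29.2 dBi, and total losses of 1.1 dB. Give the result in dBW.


Pt = 8.6 W = 9.3450 dBW
EIRP = Pt_dBW + Gt - losses = 9.3450 + 29.2 - 1.1 = 37.4450 dBW

37.4450 dBW
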